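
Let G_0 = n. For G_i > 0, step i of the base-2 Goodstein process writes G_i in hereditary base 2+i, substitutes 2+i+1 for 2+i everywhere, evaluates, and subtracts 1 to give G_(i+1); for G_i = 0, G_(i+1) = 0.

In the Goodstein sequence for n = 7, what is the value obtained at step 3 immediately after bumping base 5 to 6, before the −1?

46658

(0) 7|_2 = 2^2 + 2 + 1 ↦ 3^3 + 3 + 1|_3 = 31 ⇒ 30
(1) 30|_3 = 3^3 + 3 ↦ 4^4 + 4|_4 = 260 ⇒ 259
(2) 259|_4 = 4^4 + 3 ↦ 5^5 + 3|_5 = 3128 ⇒ 3127
(3) 3127|_5 = 5^5 + 2 ↦ 6^6 + 2|_6 = 46658 ⇒ 46657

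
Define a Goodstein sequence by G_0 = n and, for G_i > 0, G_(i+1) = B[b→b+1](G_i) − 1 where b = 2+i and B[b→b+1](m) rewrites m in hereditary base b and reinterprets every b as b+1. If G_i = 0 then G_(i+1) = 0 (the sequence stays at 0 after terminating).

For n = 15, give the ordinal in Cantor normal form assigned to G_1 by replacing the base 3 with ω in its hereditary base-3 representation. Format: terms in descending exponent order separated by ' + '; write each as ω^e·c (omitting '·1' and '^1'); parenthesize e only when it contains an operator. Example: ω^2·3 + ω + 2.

ω^(ω + 1) + ω^ω + ω

G_0 = 15. HB_2(15) = 2^(2 + 1) + 2^2 + 2 + 1. Bump = 112. G_1 = 111.
G_1 = 111. HB_3(111) = 3^(3 + 1) + 3^3 + 3. Bump = 1284. G_2 = 1283.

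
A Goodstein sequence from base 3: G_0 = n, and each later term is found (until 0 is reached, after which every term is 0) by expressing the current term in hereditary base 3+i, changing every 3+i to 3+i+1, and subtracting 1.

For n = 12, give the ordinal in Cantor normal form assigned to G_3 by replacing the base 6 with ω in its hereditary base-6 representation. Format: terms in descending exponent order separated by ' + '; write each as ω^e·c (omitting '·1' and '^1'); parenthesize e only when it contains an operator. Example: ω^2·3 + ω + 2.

ω^2 + 1

G_0 = 12. HB_3(12) = 3^2 + 3. Bump = 20. G_1 = 19.
G_1 = 19. HB_4(19) = 4^2 + 3. Bump = 28. G_2 = 27.
G_2 = 27. HB_5(27) = 5^2 + 2. Bump = 38. G_3 = 37.
G_3 = 37. HB_6(37) = 6^2 + 1. Bump = 50. G_4 = 49.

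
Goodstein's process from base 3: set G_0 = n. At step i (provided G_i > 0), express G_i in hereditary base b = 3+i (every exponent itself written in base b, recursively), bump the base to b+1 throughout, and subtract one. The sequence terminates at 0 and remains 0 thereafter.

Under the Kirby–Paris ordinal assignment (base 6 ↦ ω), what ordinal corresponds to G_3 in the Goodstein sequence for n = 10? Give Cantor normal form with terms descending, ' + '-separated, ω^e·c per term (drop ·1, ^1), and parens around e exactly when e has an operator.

ω·4 + 3

[0] 10 ≡ 3^2 + 1 (base 3). Lift 4: 17. −1: 16.
[1] 16 ≡ 4^2 (base 4). Lift 5: 25. −1: 24.
[2] 24 ≡ 4·5 + 4 (base 5). Lift 6: 28. −1: 27.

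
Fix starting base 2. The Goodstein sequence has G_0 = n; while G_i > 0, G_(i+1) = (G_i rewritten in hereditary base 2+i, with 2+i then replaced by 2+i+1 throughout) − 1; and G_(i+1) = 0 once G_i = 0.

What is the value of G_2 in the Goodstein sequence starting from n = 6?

6 —HB2→ 2^2 + 2 —bump→ 3^3 + 3 = 30 —(−1)→ 29
29 —HB3→ 3^3 + 2 —bump→ 4^4 + 2 = 258 —(−1)→ 257
257 —HB4→ 4^4 + 1 —bump→ 5^5 + 1 = 3126 —(−1)→ 3125

257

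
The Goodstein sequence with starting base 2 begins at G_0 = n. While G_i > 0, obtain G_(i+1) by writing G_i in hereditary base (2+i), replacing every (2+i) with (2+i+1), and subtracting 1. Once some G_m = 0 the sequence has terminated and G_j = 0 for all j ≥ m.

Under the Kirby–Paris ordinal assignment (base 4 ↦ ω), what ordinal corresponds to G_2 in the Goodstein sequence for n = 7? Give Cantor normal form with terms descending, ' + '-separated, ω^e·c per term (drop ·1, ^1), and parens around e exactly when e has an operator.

[0] 7 ≡ 2^2 + 2 + 1 (base 2). Lift 3: 31. −1: 30.
[1] 30 ≡ 3^3 + 3 (base 3). Lift 4: 260. −1: 259.

ω^ω + 3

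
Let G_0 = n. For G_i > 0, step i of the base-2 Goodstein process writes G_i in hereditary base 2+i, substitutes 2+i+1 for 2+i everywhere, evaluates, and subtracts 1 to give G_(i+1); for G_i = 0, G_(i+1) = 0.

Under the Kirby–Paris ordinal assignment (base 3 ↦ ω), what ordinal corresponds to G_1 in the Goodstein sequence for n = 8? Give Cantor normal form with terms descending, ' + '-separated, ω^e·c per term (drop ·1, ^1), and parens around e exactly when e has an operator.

step 0: 8 = 2^(2 + 1); sub 3 for 2: 3^(3 + 1); = 81; G_1 = 81−1 = 80
step 1: 80 = 2·3^3 + 2·3^2 + 2·3 + 2; sub 4 for 3: 2·4^4 + 2·4^2 + 2·4 + 2; = 554; G_2 = 554−1 = 553

ω^ω·2 + ω^2·2 + ω·2 + 2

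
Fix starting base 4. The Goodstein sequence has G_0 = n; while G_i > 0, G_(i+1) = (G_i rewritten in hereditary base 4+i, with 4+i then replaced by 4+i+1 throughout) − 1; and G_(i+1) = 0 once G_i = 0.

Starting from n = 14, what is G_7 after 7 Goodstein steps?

i=0: 14 = 3·4 + 2 (b=4); 4→5: 3·5 + 2 = 17; 17−1 = 16
i=1: 16 = 3·5 + 1 (b=5); 5→6: 3·6 + 1 = 19; 19−1 = 18
i=2: 18 = 3·6 (b=6); 6→7: 3·7 = 21; 21−1 = 20
i=3: 20 = 2·7 + 6 (b=7); 7→8: 2·8 + 6 = 22; 22−1 = 21
i=4: 21 = 2·8 + 5 (b=8); 8→9: 2·9 + 5 = 23; 23−1 = 22
i=5: 22 = 2·9 + 4 (b=9); 9→10: 2·10 + 4 = 24; 24−1 = 23
i=6: 23 = 2·10 + 3 (b=10); 10→11: 2·11 + 3 = 25; 25−1 = 24
i=7: 24 = 2·11 + 2 (b=11); 11→12: 2·12 + 2 = 26; 26−1 = 25

24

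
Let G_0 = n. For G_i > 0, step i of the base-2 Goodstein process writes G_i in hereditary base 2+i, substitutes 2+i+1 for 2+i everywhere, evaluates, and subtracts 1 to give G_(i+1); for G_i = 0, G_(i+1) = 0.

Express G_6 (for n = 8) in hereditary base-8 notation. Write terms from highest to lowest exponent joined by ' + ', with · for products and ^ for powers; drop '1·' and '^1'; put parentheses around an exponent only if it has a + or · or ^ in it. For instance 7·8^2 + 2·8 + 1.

2·8^8 + 2·8^2 + 8 + 3

(0) 8|_2 = 2^(2 + 1) ↦ 3^(3 + 1)|_3 = 81 ⇒ 80
(1) 80|_3 = 2·3^3 + 2·3^2 + 2·3 + 2 ↦ 2·4^4 + 2·4^2 + 2·4 + 2|_4 = 554 ⇒ 553
(2) 553|_4 = 2·4^4 + 2·4^2 + 2·4 + 1 ↦ 2·5^5 + 2·5^2 + 2·5 + 1|_5 = 6311 ⇒ 6310
(3) 6310|_5 = 2·5^5 + 2·5^2 + 2·5 ↦ 2·6^6 + 2·6^2 + 2·6|_6 = 93396 ⇒ 93395
(4) 93395|_6 = 2·6^6 + 2·6^2 + 6 + 5 ↦ 2·7^7 + 2·7^2 + 7 + 5|_7 = 1647196 ⇒ 1647195
(5) 1647195|_7 = 2·7^7 + 2·7^2 + 7 + 4 ↦ 2·8^8 + 2·8^2 + 8 + 4|_8 = 33554572 ⇒ 33554571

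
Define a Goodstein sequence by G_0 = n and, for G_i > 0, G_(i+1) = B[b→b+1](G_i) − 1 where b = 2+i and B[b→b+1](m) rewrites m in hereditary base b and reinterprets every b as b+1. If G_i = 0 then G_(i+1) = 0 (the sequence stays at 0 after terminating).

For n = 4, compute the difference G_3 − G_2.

step 0: 4 = 2^2; sub 3 for 2: 3^3; = 27; G_1 = 27−1 = 26
step 1: 26 = 2·3^2 + 2·3 + 2; sub 4 for 3: 2·4^2 + 2·4 + 2; = 42; G_2 = 42−1 = 41
step 2: 41 = 2·4^2 + 2·4 + 1; sub 5 for 4: 2·5^2 + 2·5 + 1; = 61; G_3 = 61−1 = 60

19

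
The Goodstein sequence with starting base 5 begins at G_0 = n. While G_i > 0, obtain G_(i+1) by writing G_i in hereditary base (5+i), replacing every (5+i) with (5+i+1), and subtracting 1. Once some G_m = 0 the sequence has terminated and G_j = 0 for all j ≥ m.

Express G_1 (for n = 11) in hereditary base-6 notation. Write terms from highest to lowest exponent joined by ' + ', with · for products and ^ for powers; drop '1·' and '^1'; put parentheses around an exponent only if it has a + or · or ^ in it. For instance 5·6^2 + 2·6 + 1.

2·6

G_0 = 11. HB_5(11) = 2·5 + 1. Bump = 13. G_1 = 12.
G_1 = 12. HB_6(12) = 2·6. Bump = 14. G_2 = 13.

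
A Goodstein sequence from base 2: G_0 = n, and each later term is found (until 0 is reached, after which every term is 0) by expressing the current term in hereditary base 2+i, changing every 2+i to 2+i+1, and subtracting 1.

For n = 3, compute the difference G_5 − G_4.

base 2: 3 = 2 + 1; at 3: 3 + 1 = 4; next = 3
base 3: 3 = 3; at 4: 4 = 4; next = 3
base 4: 3 = 3; at 5: 3 = 3; next = 2
base 5: 2 = 2; at 6: 2 = 2; next = 1
base 6: 1 = 1; at 7: 1 = 1; next = 0

-1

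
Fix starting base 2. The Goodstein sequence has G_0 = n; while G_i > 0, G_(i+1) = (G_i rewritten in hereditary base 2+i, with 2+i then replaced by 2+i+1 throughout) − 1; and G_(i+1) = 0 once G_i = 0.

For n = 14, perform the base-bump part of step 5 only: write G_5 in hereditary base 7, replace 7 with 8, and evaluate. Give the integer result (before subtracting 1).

[0] 14 ≡ 2^(2 + 1) + 2^2 + 2 (base 2). Lift 3: 111. −1: 110.
[1] 110 ≡ 3^(3 + 1) + 3^3 + 2 (base 3). Lift 4: 1282. −1: 1281.
[2] 1281 ≡ 4^(4 + 1) + 4^4 + 1 (base 4). Lift 5: 18751. −1: 18750.
[3] 18750 ≡ 5^(5 + 1) + 5^5 (base 5). Lift 6: 326592. −1: 326591.
[4] 326591 ≡ 6^(6 + 1) + 5·6^5 + 5·6^4 + 5·6^3 + 5·6^2 + 5·6 + 5 (base 6). Lift 7: 5862841. −1: 5862840.

134404972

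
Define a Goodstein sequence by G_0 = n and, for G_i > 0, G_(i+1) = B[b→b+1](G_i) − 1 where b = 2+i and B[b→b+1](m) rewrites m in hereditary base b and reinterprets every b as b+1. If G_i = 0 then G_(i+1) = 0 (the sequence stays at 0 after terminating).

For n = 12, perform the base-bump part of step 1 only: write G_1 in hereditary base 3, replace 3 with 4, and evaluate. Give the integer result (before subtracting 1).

G_0 = 12. HB_2(12) = 2^(2 + 1) + 2^2. Bump = 108. G_1 = 107.
G_1 = 107. HB_3(107) = 3^(3 + 1) + 2·3^2 + 2·3 + 2. Bump = 1066. G_2 = 1065.

1066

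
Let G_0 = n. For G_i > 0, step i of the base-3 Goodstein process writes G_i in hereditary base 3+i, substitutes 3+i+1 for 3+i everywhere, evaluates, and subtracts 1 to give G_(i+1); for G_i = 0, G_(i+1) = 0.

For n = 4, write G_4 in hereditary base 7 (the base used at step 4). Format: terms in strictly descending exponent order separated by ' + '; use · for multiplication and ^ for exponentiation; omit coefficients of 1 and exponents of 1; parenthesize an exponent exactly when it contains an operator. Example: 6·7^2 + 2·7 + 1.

2

base 3: 4 = 3 + 1; at 4: 4 + 1 = 5; next = 4
base 4: 4 = 4; at 5: 5 = 5; next = 4
base 5: 4 = 4; at 6: 4 = 4; next = 3
base 6: 3 = 3; at 7: 3 = 3; next = 2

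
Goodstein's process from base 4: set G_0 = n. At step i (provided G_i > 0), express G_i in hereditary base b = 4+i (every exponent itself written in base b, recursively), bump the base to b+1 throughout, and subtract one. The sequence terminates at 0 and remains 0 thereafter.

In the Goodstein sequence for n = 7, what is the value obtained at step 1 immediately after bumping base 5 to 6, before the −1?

G_0=7  [base 4] 4 + 3  →[4↦5]→  5 + 3 = 8  −1 ⇒ G_1=7
G_1=7  [base 5] 5 + 2  →[5↦6]→  6 + 2 = 8  −1 ⇒ G_2=7

8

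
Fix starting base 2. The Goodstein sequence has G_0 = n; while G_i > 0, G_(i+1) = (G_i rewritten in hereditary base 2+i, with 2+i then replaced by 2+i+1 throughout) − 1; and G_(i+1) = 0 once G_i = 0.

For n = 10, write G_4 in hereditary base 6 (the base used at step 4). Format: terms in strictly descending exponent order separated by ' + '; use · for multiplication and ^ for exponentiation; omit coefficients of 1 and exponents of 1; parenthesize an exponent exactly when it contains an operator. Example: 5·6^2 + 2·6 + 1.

5·6^6 + 5·6^5 + 5·6^4 + 5·6^3 + 5·6^2 + 5·6 + 5

[0] 10 ≡ 2^(2 + 1) + 2 (base 2). Lift 3: 84. −1: 83.
[1] 83 ≡ 3^(3 + 1) + 2 (base 3). Lift 4: 1026. −1: 1025.
[2] 1025 ≡ 4^(4 + 1) + 1 (base 4). Lift 5: 15626. −1: 15625.
[3] 15625 ≡ 5^(5 + 1) (base 5). Lift 6: 279936. −1: 279935.
[4] 279935 ≡ 5·6^6 + 5·6^5 + 5·6^4 + 5·6^3 + 5·6^2 + 5·6 + 5 (base 6). Lift 7: 4215755. −1: 4215754.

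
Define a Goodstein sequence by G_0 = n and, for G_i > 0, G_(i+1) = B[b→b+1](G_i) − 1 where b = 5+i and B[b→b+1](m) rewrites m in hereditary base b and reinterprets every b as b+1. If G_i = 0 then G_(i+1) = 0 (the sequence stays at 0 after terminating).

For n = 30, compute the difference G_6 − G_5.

i=0: 30 = 5^2 + 5 (b=5); 5→6: 6^2 + 6 = 42; 42−1 = 41
i=1: 41 = 6^2 + 5 (b=6); 6→7: 7^2 + 5 = 54; 54−1 = 53
i=2: 53 = 7^2 + 4 (b=7); 7→8: 8^2 + 4 = 68; 68−1 = 67
i=3: 67 = 8^2 + 3 (b=8); 8→9: 9^2 + 3 = 84; 84−1 = 83
i=4: 83 = 9^2 + 2 (b=9); 9→10: 10^2 + 2 = 102; 102−1 = 101
i=5: 101 = 10^2 + 1 (b=10); 10→11: 11^2 + 1 = 122; 122−1 = 121

20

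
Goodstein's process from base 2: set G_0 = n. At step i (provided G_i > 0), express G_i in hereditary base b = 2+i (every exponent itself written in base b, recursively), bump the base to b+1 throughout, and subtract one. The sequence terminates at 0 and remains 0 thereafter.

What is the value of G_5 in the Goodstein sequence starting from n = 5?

i=0: 5 = 2^2 + 1 (b=2); 2→3: 3^3 + 1 = 28; 28−1 = 27
i=1: 27 = 3^3 (b=3); 3→4: 4^4 = 256; 256−1 = 255
i=2: 255 = 3·4^3 + 3·4^2 + 3·4 + 3 (b=4); 4→5: 3·5^3 + 3·5^2 + 3·5 + 3 = 468; 468−1 = 467
i=3: 467 = 3·5^3 + 3·5^2 + 3·5 + 2 (b=5); 5→6: 3·6^3 + 3·6^2 + 3·6 + 2 = 776; 776−1 = 775
i=4: 775 = 3·6^3 + 3·6^2 + 3·6 + 1 (b=6); 6→7: 3·7^3 + 3·7^2 + 3·7 + 1 = 1198; 1198−1 = 1197
i=5: 1197 = 3·7^3 + 3·7^2 + 3·7 (b=7); 7→8: 3·8^3 + 3·8^2 + 3·8 = 1752; 1752−1 = 1751

1197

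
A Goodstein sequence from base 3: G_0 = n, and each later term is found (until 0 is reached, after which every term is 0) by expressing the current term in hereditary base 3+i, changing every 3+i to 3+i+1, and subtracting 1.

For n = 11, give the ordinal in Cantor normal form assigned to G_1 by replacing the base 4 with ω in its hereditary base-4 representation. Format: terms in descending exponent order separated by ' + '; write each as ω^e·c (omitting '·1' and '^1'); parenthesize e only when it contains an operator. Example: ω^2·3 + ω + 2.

[0] 11 ≡ 3^2 + 2 (base 3). Lift 4: 18. −1: 17.
[1] 17 ≡ 4^2 + 1 (base 4). Lift 5: 26. −1: 25.

ω^2 + 1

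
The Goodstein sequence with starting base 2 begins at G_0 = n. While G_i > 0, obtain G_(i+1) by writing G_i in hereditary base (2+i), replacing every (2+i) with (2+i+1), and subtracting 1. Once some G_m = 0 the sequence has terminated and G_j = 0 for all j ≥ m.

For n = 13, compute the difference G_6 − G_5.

128453481

base 2: 13 = 2^(2 + 1) + 2^2 + 1; at 3: 3^(3 + 1) + 3^3 + 1 = 109; next = 108
base 3: 108 = 3^(3 + 1) + 3^3; at 4: 4^(4 + 1) + 4^4 = 1280; next = 1279
base 4: 1279 = 4^(4 + 1) + 3·4^3 + 3·4^2 + 3·4 + 3; at 5: 5^(5 + 1) + 3·5^3 + 3·5^2 + 3·5 + 3 = 16093; next = 16092
base 5: 16092 = 5^(5 + 1) + 3·5^3 + 3·5^2 + 3·5 + 2; at 6: 6^(6 + 1) + 3·6^3 + 3·6^2 + 3·6 + 2 = 280712; next = 280711
base 6: 280711 = 6^(6 + 1) + 3·6^3 + 3·6^2 + 3·6 + 1; at 7: 7^(7 + 1) + 3·7^3 + 3·7^2 + 3·7 + 1 = 5765999; next = 5765998
base 7: 5765998 = 7^(7 + 1) + 3·7^3 + 3·7^2 + 3·7; at 8: 8^(8 + 1) + 3·8^3 + 3·8^2 + 3·8 = 134219480; next = 134219479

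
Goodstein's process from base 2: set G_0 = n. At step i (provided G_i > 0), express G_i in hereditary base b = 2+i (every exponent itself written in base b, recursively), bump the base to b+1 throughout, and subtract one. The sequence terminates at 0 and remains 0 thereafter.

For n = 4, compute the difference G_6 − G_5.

30

(0) 4|_2 = 2^2 ↦ 3^3|_3 = 27 ⇒ 26
(1) 26|_3 = 2·3^2 + 2·3 + 2 ↦ 2·4^2 + 2·4 + 2|_4 = 42 ⇒ 41
(2) 41|_4 = 2·4^2 + 2·4 + 1 ↦ 2·5^2 + 2·5 + 1|_5 = 61 ⇒ 60
(3) 60|_5 = 2·5^2 + 2·5 ↦ 2·6^2 + 2·6|_6 = 84 ⇒ 83
(4) 83|_6 = 2·6^2 + 6 + 5 ↦ 2·7^2 + 7 + 5|_7 = 110 ⇒ 109
(5) 109|_7 = 2·7^2 + 7 + 4 ↦ 2·8^2 + 8 + 4|_8 = 140 ⇒ 139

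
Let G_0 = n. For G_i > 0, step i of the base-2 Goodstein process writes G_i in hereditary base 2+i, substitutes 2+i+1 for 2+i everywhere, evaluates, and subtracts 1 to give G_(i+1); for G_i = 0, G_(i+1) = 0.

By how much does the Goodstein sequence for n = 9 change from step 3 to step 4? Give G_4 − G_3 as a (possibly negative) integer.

130901

G_0=9  [base 2] 2^(2 + 1) + 1  →[2↦3]→  3^(3 + 1) + 1 = 82  −1 ⇒ G_1=81
G_1=81  [base 3] 3^(3 + 1)  →[3↦4]→  4^(4 + 1) = 1024  −1 ⇒ G_2=1023
G_2=1023  [base 4] 3·4^4 + 3·4^3 + 3·4^2 + 3·4 + 3  →[4↦5]→  3·5^5 + 3·5^3 + 3·5^2 + 3·5 + 3 = 9843  −1 ⇒ G_3=9842
G_3=9842  [base 5] 3·5^5 + 3·5^3 + 3·5^2 + 3·5 + 2  →[5↦6]→  3·6^6 + 3·6^3 + 3·6^2 + 3·6 + 2 = 140744  −1 ⇒ G_4=140743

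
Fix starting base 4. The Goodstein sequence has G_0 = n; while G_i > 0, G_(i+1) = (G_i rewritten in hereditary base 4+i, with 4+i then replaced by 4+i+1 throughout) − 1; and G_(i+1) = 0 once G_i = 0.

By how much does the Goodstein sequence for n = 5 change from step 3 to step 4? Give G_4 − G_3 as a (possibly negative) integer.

[0] 5 ≡ 4 + 1 (base 4). Lift 5: 6. −1: 5.
[1] 5 ≡ 5 (base 5). Lift 6: 6. −1: 5.
[2] 5 ≡ 5 (base 6). Lift 7: 5. −1: 4.
[3] 4 ≡ 4 (base 7). Lift 8: 4. −1: 3.

-1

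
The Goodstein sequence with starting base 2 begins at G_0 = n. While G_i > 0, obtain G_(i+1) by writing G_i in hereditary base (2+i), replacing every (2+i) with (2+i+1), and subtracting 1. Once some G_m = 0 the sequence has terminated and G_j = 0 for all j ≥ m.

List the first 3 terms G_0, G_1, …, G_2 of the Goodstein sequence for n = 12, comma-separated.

12, 107, 1065

i=0: 12 = 2^(2 + 1) + 2^2 (b=2); 2→3: 3^(3 + 1) + 3^3 = 108; 108−1 = 107
i=1: 107 = 3^(3 + 1) + 2·3^2 + 2·3 + 2 (b=3); 3→4: 4^(4 + 1) + 2·4^2 + 2·4 + 2 = 1066; 1066−1 = 1065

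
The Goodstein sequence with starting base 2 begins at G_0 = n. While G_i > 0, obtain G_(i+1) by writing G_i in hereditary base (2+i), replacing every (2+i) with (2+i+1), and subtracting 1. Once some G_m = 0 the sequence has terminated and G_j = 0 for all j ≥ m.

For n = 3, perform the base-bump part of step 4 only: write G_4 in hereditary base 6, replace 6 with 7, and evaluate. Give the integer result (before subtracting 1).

1

G_0 = 3. HB_2(3) = 2 + 1. Bump = 4. G_1 = 3.
G_1 = 3. HB_3(3) = 3. Bump = 4. G_2 = 3.
G_2 = 3. HB_4(3) = 3. Bump = 3. G_3 = 2.
G_3 = 2. HB_5(2) = 2. Bump = 2. G_4 = 1.
G_4 = 1. HB_6(1) = 1. Bump = 1. G_5 = 0.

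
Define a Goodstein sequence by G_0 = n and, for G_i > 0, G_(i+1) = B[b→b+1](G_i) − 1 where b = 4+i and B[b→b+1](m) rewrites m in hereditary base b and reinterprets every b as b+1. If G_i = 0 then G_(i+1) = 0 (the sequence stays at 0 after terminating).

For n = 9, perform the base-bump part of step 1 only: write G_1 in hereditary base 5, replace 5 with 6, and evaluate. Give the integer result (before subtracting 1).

G_0=9  [base 4] 2·4 + 1  →[4↦5]→  2·5 + 1 = 11  −1 ⇒ G_1=10
G_1=10  [base 5] 2·5  →[5↦6]→  2·6 = 12  −1 ⇒ G_2=11

12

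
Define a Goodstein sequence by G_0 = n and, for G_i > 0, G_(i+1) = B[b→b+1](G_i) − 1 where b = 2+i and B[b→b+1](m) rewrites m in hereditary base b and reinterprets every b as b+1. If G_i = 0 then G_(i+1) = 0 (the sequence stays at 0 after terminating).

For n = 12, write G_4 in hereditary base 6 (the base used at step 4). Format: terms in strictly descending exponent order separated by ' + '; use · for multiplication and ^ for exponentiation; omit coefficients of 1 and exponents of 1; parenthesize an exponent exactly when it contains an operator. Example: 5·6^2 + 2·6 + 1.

G_0 = 12. HB_2(12) = 2^(2 + 1) + 2^2. Bump = 108. G_1 = 107.
G_1 = 107. HB_3(107) = 3^(3 + 1) + 2·3^2 + 2·3 + 2. Bump = 1066. G_2 = 1065.
G_2 = 1065. HB_4(1065) = 4^(4 + 1) + 2·4^2 + 2·4 + 1. Bump = 15686. G_3 = 15685.
G_3 = 15685. HB_5(15685) = 5^(5 + 1) + 2·5^2 + 2·5. Bump = 280020. G_4 = 280019.

6^(6 + 1) + 2·6^2 + 6 + 5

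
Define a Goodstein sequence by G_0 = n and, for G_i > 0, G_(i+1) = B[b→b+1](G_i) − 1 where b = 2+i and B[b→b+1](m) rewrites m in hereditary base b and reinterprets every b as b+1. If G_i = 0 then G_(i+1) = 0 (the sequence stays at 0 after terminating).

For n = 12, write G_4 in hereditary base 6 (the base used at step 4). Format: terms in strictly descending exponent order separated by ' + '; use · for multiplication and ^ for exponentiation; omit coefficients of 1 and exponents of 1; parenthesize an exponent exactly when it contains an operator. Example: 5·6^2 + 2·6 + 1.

6^(6 + 1) + 2·6^2 + 6 + 5

(0) 12|_2 = 2^(2 + 1) + 2^2 ↦ 3^(3 + 1) + 3^3|_3 = 108 ⇒ 107
(1) 107|_3 = 3^(3 + 1) + 2·3^2 + 2·3 + 2 ↦ 4^(4 + 1) + 2·4^2 + 2·4 + 2|_4 = 1066 ⇒ 1065
(2) 1065|_4 = 4^(4 + 1) + 2·4^2 + 2·4 + 1 ↦ 5^(5 + 1) + 2·5^2 + 2·5 + 1|_5 = 15686 ⇒ 15685
(3) 15685|_5 = 5^(5 + 1) + 2·5^2 + 2·5 ↦ 6^(6 + 1) + 2·6^2 + 2·6|_6 = 280020 ⇒ 280019
(4) 280019|_6 = 6^(6 + 1) + 2·6^2 + 6 + 5 ↦ 7^(7 + 1) + 2·7^2 + 7 + 5|_7 = 5764911 ⇒ 5764910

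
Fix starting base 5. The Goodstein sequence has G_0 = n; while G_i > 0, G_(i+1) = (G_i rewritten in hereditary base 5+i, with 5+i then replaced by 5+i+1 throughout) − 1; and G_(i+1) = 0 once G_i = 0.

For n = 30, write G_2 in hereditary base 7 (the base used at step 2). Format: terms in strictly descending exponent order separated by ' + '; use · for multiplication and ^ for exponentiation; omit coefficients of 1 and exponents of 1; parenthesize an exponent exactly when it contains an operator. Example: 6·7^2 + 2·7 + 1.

7^2 + 4

(0) 30|_5 = 5^2 + 5 ↦ 6^2 + 6|_6 = 42 ⇒ 41
(1) 41|_6 = 6^2 + 5 ↦ 7^2 + 5|_7 = 54 ⇒ 53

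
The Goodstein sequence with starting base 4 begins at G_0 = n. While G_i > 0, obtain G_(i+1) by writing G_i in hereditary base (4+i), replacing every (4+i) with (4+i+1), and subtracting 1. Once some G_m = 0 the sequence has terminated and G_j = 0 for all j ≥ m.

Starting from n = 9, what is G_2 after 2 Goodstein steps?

11

(0) 9|_4 = 2·4 + 1 ↦ 2·5 + 1|_5 = 11 ⇒ 10
(1) 10|_5 = 2·5 ↦ 2·6|_6 = 12 ⇒ 11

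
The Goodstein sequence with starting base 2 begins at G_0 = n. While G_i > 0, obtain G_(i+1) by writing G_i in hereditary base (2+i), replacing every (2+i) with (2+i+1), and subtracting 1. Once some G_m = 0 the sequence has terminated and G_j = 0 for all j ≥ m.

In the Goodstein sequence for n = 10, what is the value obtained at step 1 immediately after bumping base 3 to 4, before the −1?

1026

i=0: 10 = 2^(2 + 1) + 2 (b=2); 2→3: 3^(3 + 1) + 3 = 84; 84−1 = 83
i=1: 83 = 3^(3 + 1) + 2 (b=3); 3→4: 4^(4 + 1) + 2 = 1026; 1026−1 = 1025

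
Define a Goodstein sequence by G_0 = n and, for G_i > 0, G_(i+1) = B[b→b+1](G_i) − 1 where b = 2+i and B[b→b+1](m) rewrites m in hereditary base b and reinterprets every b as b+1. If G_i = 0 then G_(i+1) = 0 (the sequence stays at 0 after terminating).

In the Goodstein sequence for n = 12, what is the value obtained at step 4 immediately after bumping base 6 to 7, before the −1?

5764911

step 0: 12 = 2^(2 + 1) + 2^2; sub 3 for 2: 3^(3 + 1) + 3^3; = 108; G_1 = 108−1 = 107
step 1: 107 = 3^(3 + 1) + 2·3^2 + 2·3 + 2; sub 4 for 3: 4^(4 + 1) + 2·4^2 + 2·4 + 2; = 1066; G_2 = 1066−1 = 1065
step 2: 1065 = 4^(4 + 1) + 2·4^2 + 2·4 + 1; sub 5 for 4: 5^(5 + 1) + 2·5^2 + 2·5 + 1; = 15686; G_3 = 15686−1 = 15685
step 3: 15685 = 5^(5 + 1) + 2·5^2 + 2·5; sub 6 for 5: 6^(6 + 1) + 2·6^2 + 2·6; = 280020; G_4 = 280020−1 = 280019
step 4: 280019 = 6^(6 + 1) + 2·6^2 + 6 + 5; sub 7 for 6: 7^(7 + 1) + 2·7^2 + 7 + 5; = 5764911; G_5 = 5764911−1 = 5764910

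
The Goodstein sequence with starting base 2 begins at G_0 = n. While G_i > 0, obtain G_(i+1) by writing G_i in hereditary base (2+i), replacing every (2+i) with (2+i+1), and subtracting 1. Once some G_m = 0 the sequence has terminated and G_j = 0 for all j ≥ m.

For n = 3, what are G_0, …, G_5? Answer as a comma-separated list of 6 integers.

i=0: 3 = 2 + 1 (b=2); 2→3: 3 + 1 = 4; 4−1 = 3
i=1: 3 = 3 (b=3); 3→4: 4 = 4; 4−1 = 3
i=2: 3 = 3 (b=4); 4→5: 3 = 3; 3−1 = 2
i=3: 2 = 2 (b=5); 5→6: 2 = 2; 2−1 = 1
i=4: 1 = 1 (b=6); 6→7: 1 = 1; 1−1 = 0

3, 3, 3, 2, 1, 0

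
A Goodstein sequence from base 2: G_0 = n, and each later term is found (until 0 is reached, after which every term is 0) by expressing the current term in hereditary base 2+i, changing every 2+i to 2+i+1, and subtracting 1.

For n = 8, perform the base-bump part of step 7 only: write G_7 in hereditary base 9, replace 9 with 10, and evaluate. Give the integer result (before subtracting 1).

8 —HB2→ 2^(2 + 1) —bump→ 3^(3 + 1) = 81 —(−1)→ 80
80 —HB3→ 2·3^3 + 2·3^2 + 2·3 + 2 —bump→ 2·4^4 + 2·4^2 + 2·4 + 2 = 554 —(−1)→ 553
553 —HB4→ 2·4^4 + 2·4^2 + 2·4 + 1 —bump→ 2·5^5 + 2·5^2 + 2·5 + 1 = 6311 —(−1)→ 6310
6310 —HB5→ 2·5^5 + 2·5^2 + 2·5 —bump→ 2·6^6 + 2·6^2 + 2·6 = 93396 —(−1)→ 93395
93395 —HB6→ 2·6^6 + 2·6^2 + 6 + 5 —bump→ 2·7^7 + 2·7^2 + 7 + 5 = 1647196 —(−1)→ 1647195
1647195 —HB7→ 2·7^7 + 2·7^2 + 7 + 4 —bump→ 2·8^8 + 2·8^2 + 8 + 4 = 33554572 —(−1)→ 33554571
33554571 —HB8→ 2·8^8 + 2·8^2 + 8 + 3 —bump→ 2·9^9 + 2·9^2 + 9 + 3 = 774841152 —(−1)→ 774841151
774841151 —HB9→ 2·9^9 + 2·9^2 + 9 + 2 —bump→ 2·10^10 + 2·10^2 + 10 + 2 = 20000000212 —(−1)→ 20000000211

20000000212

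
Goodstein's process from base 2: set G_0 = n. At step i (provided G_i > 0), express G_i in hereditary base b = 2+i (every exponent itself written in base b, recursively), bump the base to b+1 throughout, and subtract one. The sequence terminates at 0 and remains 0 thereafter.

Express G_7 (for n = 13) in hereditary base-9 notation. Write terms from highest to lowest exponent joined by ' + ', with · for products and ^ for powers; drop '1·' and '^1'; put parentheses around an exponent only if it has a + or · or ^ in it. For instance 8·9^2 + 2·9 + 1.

G_0=13  [base 2] 2^(2 + 1) + 2^2 + 1  →[2↦3]→  3^(3 + 1) + 3^3 + 1 = 109  −1 ⇒ G_1=108
G_1=108  [base 3] 3^(3 + 1) + 3^3  →[3↦4]→  4^(4 + 1) + 4^4 = 1280  −1 ⇒ G_2=1279
G_2=1279  [base 4] 4^(4 + 1) + 3·4^3 + 3·4^2 + 3·4 + 3  →[4↦5]→  5^(5 + 1) + 3·5^3 + 3·5^2 + 3·5 + 3 = 16093  −1 ⇒ G_3=16092
G_3=16092  [base 5] 5^(5 + 1) + 3·5^3 + 3·5^2 + 3·5 + 2  →[5↦6]→  6^(6 + 1) + 3·6^3 + 3·6^2 + 3·6 + 2 = 280712  −1 ⇒ G_4=280711
G_4=280711  [base 6] 6^(6 + 1) + 3·6^3 + 3·6^2 + 3·6 + 1  →[6↦7]→  7^(7 + 1) + 3·7^3 + 3·7^2 + 3·7 + 1 = 5765999  −1 ⇒ G_5=5765998
G_5=5765998  [base 7] 7^(7 + 1) + 3·7^3 + 3·7^2 + 3·7  →[7↦8]→  8^(8 + 1) + 3·8^3 + 3·8^2 + 3·8 = 134219480  −1 ⇒ G_6=134219479
G_6=134219479  [base 8] 8^(8 + 1) + 3·8^3 + 3·8^2 + 2·8 + 7  →[8↦9]→  9^(9 + 1) + 3·9^3 + 3·9^2 + 2·9 + 7 = 3486786856  −1 ⇒ G_7=3486786855
G_7=3486786855  [base 9] 9^(9 + 1) + 3·9^3 + 3·9^2 + 2·9 + 6  →[9↦10]→  10^(10 + 1) + 3·10^3 + 3·10^2 + 2·10 + 6 = 100000003326  −1 ⇒ G_8=100000003325

9^(9 + 1) + 3·9^3 + 3·9^2 + 2·9 + 6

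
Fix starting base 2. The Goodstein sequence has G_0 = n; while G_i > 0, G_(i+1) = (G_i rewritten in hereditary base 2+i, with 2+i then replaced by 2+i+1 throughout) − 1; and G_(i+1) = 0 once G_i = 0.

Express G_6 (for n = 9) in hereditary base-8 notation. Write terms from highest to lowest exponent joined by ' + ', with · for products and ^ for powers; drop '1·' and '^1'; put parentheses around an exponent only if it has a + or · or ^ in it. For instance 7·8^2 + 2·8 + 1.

[0] 9 ≡ 2^(2 + 1) + 1 (base 2). Lift 3: 82. −1: 81.
[1] 81 ≡ 3^(3 + 1) (base 3). Lift 4: 1024. −1: 1023.
[2] 1023 ≡ 3·4^4 + 3·4^3 + 3·4^2 + 3·4 + 3 (base 4). Lift 5: 9843. −1: 9842.
[3] 9842 ≡ 3·5^5 + 3·5^3 + 3·5^2 + 3·5 + 2 (base 5). Lift 6: 140744. −1: 140743.
[4] 140743 ≡ 3·6^6 + 3·6^3 + 3·6^2 + 3·6 + 1 (base 6). Lift 7: 2471827. −1: 2471826.
[5] 2471826 ≡ 3·7^7 + 3·7^3 + 3·7^2 + 3·7 (base 7). Lift 8: 50333400. −1: 50333399.

3·8^8 + 3·8^3 + 3·8^2 + 2·8 + 7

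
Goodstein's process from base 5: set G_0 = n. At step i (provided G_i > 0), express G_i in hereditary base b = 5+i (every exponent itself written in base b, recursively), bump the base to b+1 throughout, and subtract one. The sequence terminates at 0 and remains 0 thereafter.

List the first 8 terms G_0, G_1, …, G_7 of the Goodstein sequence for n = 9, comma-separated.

9 —HB5→ 5 + 4 —bump→ 6 + 4 = 10 —(−1)→ 9
9 —HB6→ 6 + 3 —bump→ 7 + 3 = 10 —(−1)→ 9
9 —HB7→ 7 + 2 —bump→ 8 + 2 = 10 —(−1)→ 9
9 —HB8→ 8 + 1 —bump→ 9 + 1 = 10 —(−1)→ 9
9 —HB9→ 9 —bump→ 10 = 10 —(−1)→ 9
9 —HB10→ 9 —bump→ 9 = 9 —(−1)→ 8
8 —HB11→ 8 —bump→ 8 = 8 —(−1)→ 7

9, 9, 9, 9, 9, 9, 8, 7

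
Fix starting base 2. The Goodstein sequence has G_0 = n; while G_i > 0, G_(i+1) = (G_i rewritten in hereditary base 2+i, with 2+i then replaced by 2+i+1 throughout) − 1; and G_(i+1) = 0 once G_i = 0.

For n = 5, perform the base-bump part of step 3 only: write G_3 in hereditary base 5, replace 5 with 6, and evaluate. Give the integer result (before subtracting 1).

base 2: 5 = 2^2 + 1; at 3: 3^3 + 1 = 28; next = 27
base 3: 27 = 3^3; at 4: 4^4 = 256; next = 255
base 4: 255 = 3·4^3 + 3·4^2 + 3·4 + 3; at 5: 3·5^3 + 3·5^2 + 3·5 + 3 = 468; next = 467

776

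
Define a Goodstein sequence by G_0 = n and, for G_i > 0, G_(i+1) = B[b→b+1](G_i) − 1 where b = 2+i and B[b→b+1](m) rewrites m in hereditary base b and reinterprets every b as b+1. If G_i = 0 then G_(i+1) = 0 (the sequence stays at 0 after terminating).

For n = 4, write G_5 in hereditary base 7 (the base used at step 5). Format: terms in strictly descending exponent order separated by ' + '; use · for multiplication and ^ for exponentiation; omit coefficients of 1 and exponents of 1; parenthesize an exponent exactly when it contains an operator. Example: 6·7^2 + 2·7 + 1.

2·7^2 + 7 + 4

(0) 4|_2 = 2^2 ↦ 3^3|_3 = 27 ⇒ 26
(1) 26|_3 = 2·3^2 + 2·3 + 2 ↦ 2·4^2 + 2·4 + 2|_4 = 42 ⇒ 41
(2) 41|_4 = 2·4^2 + 2·4 + 1 ↦ 2·5^2 + 2·5 + 1|_5 = 61 ⇒ 60
(3) 60|_5 = 2·5^2 + 2·5 ↦ 2·6^2 + 2·6|_6 = 84 ⇒ 83
(4) 83|_6 = 2·6^2 + 6 + 5 ↦ 2·7^2 + 7 + 5|_7 = 110 ⇒ 109
(5) 109|_7 = 2·7^2 + 7 + 4 ↦ 2·8^2 + 8 + 4|_8 = 140 ⇒ 139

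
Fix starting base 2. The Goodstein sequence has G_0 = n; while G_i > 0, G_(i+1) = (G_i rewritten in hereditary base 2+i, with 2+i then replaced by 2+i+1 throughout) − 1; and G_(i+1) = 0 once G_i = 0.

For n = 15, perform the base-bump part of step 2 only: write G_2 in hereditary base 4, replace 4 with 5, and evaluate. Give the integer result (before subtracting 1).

15 —HB2→ 2^(2 + 1) + 2^2 + 2 + 1 —bump→ 3^(3 + 1) + 3^3 + 3 + 1 = 112 —(−1)→ 111
111 —HB3→ 3^(3 + 1) + 3^3 + 3 —bump→ 4^(4 + 1) + 4^4 + 4 = 1284 —(−1)→ 1283
1283 —HB4→ 4^(4 + 1) + 4^4 + 3 —bump→ 5^(5 + 1) + 5^5 + 3 = 18753 —(−1)→ 18752

18753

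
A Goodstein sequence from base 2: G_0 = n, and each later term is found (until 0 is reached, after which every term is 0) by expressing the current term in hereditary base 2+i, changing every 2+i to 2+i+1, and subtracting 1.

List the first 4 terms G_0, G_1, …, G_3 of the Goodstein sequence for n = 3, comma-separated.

3, 3, 3, 2

step 0: 3 = 2 + 1; sub 3 for 2: 3 + 1; = 4; G_1 = 4−1 = 3
step 1: 3 = 3; sub 4 for 3: 4; = 4; G_2 = 4−1 = 3
step 2: 3 = 3; sub 5 for 4: 3; = 3; G_3 = 3−1 = 2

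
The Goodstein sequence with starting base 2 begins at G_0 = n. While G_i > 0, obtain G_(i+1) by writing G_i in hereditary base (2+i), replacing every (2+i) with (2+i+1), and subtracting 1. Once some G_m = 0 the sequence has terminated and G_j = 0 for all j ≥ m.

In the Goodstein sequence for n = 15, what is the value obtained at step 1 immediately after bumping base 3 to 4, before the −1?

G_0 = 15. HB_2(15) = 2^(2 + 1) + 2^2 + 2 + 1. Bump = 112. G_1 = 111.
G_1 = 111. HB_3(111) = 3^(3 + 1) + 3^3 + 3. Bump = 1284. G_2 = 1283.

1284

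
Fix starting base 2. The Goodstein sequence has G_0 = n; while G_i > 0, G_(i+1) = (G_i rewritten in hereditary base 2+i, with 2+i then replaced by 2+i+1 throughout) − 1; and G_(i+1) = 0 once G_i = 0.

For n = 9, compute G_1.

i=0: 9 = 2^(2 + 1) + 1 (b=2); 2→3: 3^(3 + 1) + 1 = 82; 82−1 = 81
i=1: 81 = 3^(3 + 1) (b=3); 3→4: 4^(4 + 1) = 1024; 1024−1 = 1023

81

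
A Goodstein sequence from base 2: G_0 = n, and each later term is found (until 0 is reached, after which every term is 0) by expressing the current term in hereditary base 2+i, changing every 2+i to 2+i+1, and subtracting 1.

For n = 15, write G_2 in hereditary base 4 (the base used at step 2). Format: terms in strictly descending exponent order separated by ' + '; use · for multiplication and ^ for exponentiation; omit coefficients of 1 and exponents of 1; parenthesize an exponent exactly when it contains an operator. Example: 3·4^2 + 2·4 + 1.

15 —HB2→ 2^(2 + 1) + 2^2 + 2 + 1 —bump→ 3^(3 + 1) + 3^3 + 3 + 1 = 112 —(−1)→ 111
111 —HB3→ 3^(3 + 1) + 3^3 + 3 —bump→ 4^(4 + 1) + 4^4 + 4 = 1284 —(−1)→ 1283

4^(4 + 1) + 4^4 + 3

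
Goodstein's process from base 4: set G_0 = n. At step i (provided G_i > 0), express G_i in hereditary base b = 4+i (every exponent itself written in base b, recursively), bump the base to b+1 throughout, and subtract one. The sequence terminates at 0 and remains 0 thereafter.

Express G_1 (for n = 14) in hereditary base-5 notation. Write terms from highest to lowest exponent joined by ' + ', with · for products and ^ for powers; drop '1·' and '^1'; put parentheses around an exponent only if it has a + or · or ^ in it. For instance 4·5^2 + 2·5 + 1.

3·5 + 1

i=0: 14 = 3·4 + 2 (b=4); 4→5: 3·5 + 2 = 17; 17−1 = 16
i=1: 16 = 3·5 + 1 (b=5); 5→6: 3·6 + 1 = 19; 19−1 = 18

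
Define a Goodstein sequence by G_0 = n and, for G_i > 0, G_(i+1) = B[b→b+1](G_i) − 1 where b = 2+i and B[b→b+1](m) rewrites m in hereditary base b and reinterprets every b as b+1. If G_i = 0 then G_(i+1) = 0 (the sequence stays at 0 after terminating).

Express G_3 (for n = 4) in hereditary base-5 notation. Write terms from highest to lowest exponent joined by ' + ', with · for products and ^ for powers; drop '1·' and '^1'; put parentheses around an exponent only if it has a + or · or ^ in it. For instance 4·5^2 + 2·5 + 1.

i=0: 4 = 2^2 (b=2); 2→3: 3^3 = 27; 27−1 = 26
i=1: 26 = 2·3^2 + 2·3 + 2 (b=3); 3→4: 2·4^2 + 2·4 + 2 = 42; 42−1 = 41
i=2: 41 = 2·4^2 + 2·4 + 1 (b=4); 4→5: 2·5^2 + 2·5 + 1 = 61; 61−1 = 60

2·5^2 + 2·5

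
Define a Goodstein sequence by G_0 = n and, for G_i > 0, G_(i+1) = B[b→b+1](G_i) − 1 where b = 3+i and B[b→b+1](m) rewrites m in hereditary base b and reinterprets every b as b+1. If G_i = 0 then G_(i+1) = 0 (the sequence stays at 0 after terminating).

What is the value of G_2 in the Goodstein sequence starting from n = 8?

10

G_0 = 8. HB_3(8) = 2·3 + 2. Bump = 10. G_1 = 9.
G_1 = 9. HB_4(9) = 2·4 + 1. Bump = 11. G_2 = 10.
G_2 = 10. HB_5(10) = 2·5. Bump = 12. G_3 = 11.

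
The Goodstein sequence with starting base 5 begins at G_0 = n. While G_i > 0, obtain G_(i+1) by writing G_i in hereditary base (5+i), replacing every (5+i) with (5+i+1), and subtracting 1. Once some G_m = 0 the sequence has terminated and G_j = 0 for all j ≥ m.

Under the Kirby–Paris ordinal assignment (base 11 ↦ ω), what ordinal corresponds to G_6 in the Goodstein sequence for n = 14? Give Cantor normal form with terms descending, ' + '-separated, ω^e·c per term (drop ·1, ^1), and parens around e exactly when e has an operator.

ω + 8

G_0=14  [base 5] 2·5 + 4  →[5↦6]→  2·6 + 4 = 16  −1 ⇒ G_1=15
G_1=15  [base 6] 2·6 + 3  →[6↦7]→  2·7 + 3 = 17  −1 ⇒ G_2=16
G_2=16  [base 7] 2·7 + 2  →[7↦8]→  2·8 + 2 = 18  −1 ⇒ G_3=17
G_3=17  [base 8] 2·8 + 1  →[8↦9]→  2·9 + 1 = 19  −1 ⇒ G_4=18
G_4=18  [base 9] 2·9  →[9↦10]→  2·10 = 20  −1 ⇒ G_5=19
G_5=19  [base 10] 10 + 9  →[10↦11]→  11 + 9 = 20  −1 ⇒ G_6=19
G_6=19  [base 11] 11 + 8  →[11↦12]→  12 + 8 = 20  −1 ⇒ G_7=19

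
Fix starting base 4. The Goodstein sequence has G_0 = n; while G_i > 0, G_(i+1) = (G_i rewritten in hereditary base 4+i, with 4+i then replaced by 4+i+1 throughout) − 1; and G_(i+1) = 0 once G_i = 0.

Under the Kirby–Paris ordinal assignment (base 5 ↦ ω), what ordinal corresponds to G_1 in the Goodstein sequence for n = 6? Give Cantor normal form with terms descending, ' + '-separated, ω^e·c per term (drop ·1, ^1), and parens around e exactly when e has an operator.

ω + 1

base 4: 6 = 4 + 2; at 5: 5 + 2 = 7; next = 6
base 5: 6 = 5 + 1; at 6: 6 + 1 = 7; next = 6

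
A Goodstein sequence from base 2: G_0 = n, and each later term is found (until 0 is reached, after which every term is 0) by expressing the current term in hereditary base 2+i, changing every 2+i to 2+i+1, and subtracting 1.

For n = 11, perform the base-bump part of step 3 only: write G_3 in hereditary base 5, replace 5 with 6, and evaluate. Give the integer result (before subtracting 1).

base 2: 11 = 2^(2 + 1) + 2 + 1; at 3: 3^(3 + 1) + 3 + 1 = 85; next = 84
base 3: 84 = 3^(3 + 1) + 3; at 4: 4^(4 + 1) + 4 = 1028; next = 1027
base 4: 1027 = 4^(4 + 1) + 3; at 5: 5^(5 + 1) + 3 = 15628; next = 15627
base 5: 15627 = 5^(5 + 1) + 2; at 6: 6^(6 + 1) + 2 = 279938; next = 279937

279938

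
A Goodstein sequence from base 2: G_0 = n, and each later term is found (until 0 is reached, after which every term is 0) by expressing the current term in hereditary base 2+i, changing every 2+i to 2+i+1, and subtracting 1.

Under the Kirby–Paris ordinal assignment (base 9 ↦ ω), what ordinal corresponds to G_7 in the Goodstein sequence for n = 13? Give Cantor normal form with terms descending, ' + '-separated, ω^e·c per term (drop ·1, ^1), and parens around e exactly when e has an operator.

ω^(ω + 1) + ω^3·3 + ω^2·3 + ω·2 + 6

(0) 13|_2 = 2^(2 + 1) + 2^2 + 1 ↦ 3^(3 + 1) + 3^3 + 1|_3 = 109 ⇒ 108
(1) 108|_3 = 3^(3 + 1) + 3^3 ↦ 4^(4 + 1) + 4^4|_4 = 1280 ⇒ 1279
(2) 1279|_4 = 4^(4 + 1) + 3·4^3 + 3·4^2 + 3·4 + 3 ↦ 5^(5 + 1) + 3·5^3 + 3·5^2 + 3·5 + 3|_5 = 16093 ⇒ 16092
(3) 16092|_5 = 5^(5 + 1) + 3·5^3 + 3·5^2 + 3·5 + 2 ↦ 6^(6 + 1) + 3·6^3 + 3·6^2 + 3·6 + 2|_6 = 280712 ⇒ 280711
(4) 280711|_6 = 6^(6 + 1) + 3·6^3 + 3·6^2 + 3·6 + 1 ↦ 7^(7 + 1) + 3·7^3 + 3·7^2 + 3·7 + 1|_7 = 5765999 ⇒ 5765998
(5) 5765998|_7 = 7^(7 + 1) + 3·7^3 + 3·7^2 + 3·7 ↦ 8^(8 + 1) + 3·8^3 + 3·8^2 + 3·8|_8 = 134219480 ⇒ 134219479
(6) 134219479|_8 = 8^(8 + 1) + 3·8^3 + 3·8^2 + 2·8 + 7 ↦ 9^(9 + 1) + 3·9^3 + 3·9^2 + 2·9 + 7|_9 = 3486786856 ⇒ 3486786855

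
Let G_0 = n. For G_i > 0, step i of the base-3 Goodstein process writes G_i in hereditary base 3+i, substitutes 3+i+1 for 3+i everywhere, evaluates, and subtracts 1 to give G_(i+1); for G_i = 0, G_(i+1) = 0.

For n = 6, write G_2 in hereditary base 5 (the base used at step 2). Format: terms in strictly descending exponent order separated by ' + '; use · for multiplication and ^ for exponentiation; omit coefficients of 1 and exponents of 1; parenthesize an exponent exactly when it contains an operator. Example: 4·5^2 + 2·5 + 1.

base 3: 6 = 2·3; at 4: 2·4 = 8; next = 7
base 4: 7 = 4 + 3; at 5: 5 + 3 = 8; next = 7
base 5: 7 = 5 + 2; at 6: 6 + 2 = 8; next = 7

5 + 2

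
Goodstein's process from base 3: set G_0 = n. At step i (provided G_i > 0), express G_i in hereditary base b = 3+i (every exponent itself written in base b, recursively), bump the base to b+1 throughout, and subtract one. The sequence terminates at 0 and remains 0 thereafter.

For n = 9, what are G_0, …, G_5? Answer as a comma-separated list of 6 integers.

i=0: 9 = 3^2 (b=3); 3→4: 4^2 = 16; 16−1 = 15
i=1: 15 = 3·4 + 3 (b=4); 4→5: 3·5 + 3 = 18; 18−1 = 17
i=2: 17 = 3·5 + 2 (b=5); 5→6: 3·6 + 2 = 20; 20−1 = 19
i=3: 19 = 3·6 + 1 (b=6); 6→7: 3·7 + 1 = 22; 22−1 = 21
i=4: 21 = 3·7 (b=7); 7→8: 3·8 = 24; 24−1 = 23

9, 15, 17, 19, 21, 23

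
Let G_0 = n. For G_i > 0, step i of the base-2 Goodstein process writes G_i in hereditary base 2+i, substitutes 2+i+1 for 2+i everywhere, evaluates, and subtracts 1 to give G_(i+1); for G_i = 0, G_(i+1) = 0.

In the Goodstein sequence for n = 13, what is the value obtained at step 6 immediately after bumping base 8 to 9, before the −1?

base 2: 13 = 2^(2 + 1) + 2^2 + 1; at 3: 3^(3 + 1) + 3^3 + 1 = 109; next = 108
base 3: 108 = 3^(3 + 1) + 3^3; at 4: 4^(4 + 1) + 4^4 = 1280; next = 1279
base 4: 1279 = 4^(4 + 1) + 3·4^3 + 3·4^2 + 3·4 + 3; at 5: 5^(5 + 1) + 3·5^3 + 3·5^2 + 3·5 + 3 = 16093; next = 16092
base 5: 16092 = 5^(5 + 1) + 3·5^3 + 3·5^2 + 3·5 + 2; at 6: 6^(6 + 1) + 3·6^3 + 3·6^2 + 3·6 + 2 = 280712; next = 280711
base 6: 280711 = 6^(6 + 1) + 3·6^3 + 3·6^2 + 3·6 + 1; at 7: 7^(7 + 1) + 3·7^3 + 3·7^2 + 3·7 + 1 = 5765999; next = 5765998
base 7: 5765998 = 7^(7 + 1) + 3·7^3 + 3·7^2 + 3·7; at 8: 8^(8 + 1) + 3·8^3 + 3·8^2 + 3·8 = 134219480; next = 134219479

3486786856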